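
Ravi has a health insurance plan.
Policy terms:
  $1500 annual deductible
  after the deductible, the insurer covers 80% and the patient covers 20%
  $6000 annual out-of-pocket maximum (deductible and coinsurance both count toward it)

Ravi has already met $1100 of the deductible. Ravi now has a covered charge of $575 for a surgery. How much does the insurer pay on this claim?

$140

Remaining deductible: $1500 − $1100 = $400.
That leaves $575 − $400 = $175 for coinsurance.
20% of $175 = $35 falls to the patient.
That puts the patient's cost at $400 + $35 = $435 before any cap.
Total out-of-pocket so far would be $1100 + $435 = $1535, below the $6000 cap — no reduction.
The insurer covers the remainder: $575 − $435 = $140.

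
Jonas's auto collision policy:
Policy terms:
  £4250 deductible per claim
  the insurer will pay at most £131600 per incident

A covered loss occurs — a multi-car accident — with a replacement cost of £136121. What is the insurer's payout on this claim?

Subtract the deductible: £136121 − £4250 = £131871.
£131871 exceeds the £131600 limit, so the insurer pays the limit: £131600.

£131600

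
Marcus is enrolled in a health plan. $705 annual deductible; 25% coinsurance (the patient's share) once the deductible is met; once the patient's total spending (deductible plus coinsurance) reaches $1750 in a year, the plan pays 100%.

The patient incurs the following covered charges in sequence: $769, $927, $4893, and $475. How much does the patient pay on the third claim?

Claim 1 — $769: deductible takes $705, $64 remains; 25% of $64 = $16. Patient owes $721 (running OOP $721).
Claim 2 — $927: deductible met; 25% of $927 = $231.75. Patient pays $231.75; OOP now $952.75.
Claim 3 — $4893: deductible met; 25% of $4893 = $1223.25. That would push OOP to $2176, over the $1750 cap, so patient pays $1750 − $952.75 = $797.25.

$797.25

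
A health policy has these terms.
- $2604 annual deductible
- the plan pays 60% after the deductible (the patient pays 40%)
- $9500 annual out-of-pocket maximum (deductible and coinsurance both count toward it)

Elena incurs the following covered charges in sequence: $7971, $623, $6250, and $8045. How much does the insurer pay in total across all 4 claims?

$13389

Bill 1, $7971: $2604 to deductible, leaving $5367; patient's 40% is $2146.80. Patient pays $4750.80; OOP now $4750.80. Plan pays $7971 − $4750.80 = $3220.20.
Bill 2, $623: deductible met; 40% of $623 = $249.20. Patient owes $249.20 (running OOP $5000). Insurer: $623 − $249.20 = $373.80.
Bill 3, $6250: 40% coinsurance on $6250 = $2500. Patient owes $2500 (running OOP $7500). Plan pays $6250 − $2500 = $3750.
Bill 4, $8045: 40% coinsurance on $8045 = $3218. That would push OOP to $10718, over the $9500 cap, so patient pays $9500 − $7500 = $2000. Plan pays $8045 − $2000 = $6045.
Insurer total = bills − patient's total = $22889 − $9500 = $13389.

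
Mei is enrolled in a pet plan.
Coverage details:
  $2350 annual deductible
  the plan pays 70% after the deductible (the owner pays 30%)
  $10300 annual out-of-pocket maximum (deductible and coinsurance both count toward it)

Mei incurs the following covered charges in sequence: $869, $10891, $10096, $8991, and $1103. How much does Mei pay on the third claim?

Claim 1 ($869): fully absorbed by the deductible. Cost to owner: $869. OOP to date $869.
Claim 2 ($10891): $1481 finishes the deductible; $9410 goes to coinsurance; owner's 30% is $2823. Cost to owner: $4304. OOP to date $5173.
Claim 3 ($10096): deductible already satisfied, so owner's share is 30% × $10096 = $3028.80. Owner pays $3028.80; OOP now $8201.80.

$3028.80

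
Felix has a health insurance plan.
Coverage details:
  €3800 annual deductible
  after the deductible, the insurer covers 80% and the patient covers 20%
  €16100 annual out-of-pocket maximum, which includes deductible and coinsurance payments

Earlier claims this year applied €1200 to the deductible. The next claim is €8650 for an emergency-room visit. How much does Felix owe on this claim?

€3810

Deductible still to meet: €3800 − €1200 = €2600.
After the €2600 deductible portion, €8650 − €2600 = €6050 is subject to coinsurance.
Patient's 20% share of €6050 is €1210.
That puts the patient's cost at €2600 + €1210 = €3810 before any cap.
Cumulative spending €1200 + €3810 = €5010 stays under the €16100 maximum.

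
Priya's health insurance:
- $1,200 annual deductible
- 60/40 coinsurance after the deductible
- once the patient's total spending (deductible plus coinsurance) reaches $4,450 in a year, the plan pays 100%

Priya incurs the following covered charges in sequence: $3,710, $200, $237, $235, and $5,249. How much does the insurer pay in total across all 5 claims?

#1 ($3,710): $1,200 finishes the deductible; $2,510 goes to coinsurance; patient's 40% is $1,004. Patient pays $2,204; OOP now $2,204. Plan pays $3,710 − $2,204 = $1,506.
#2 ($200): deductible already satisfied, so patient's share is 40% × $200 = $80. Patient pays $80; OOP now $2,284. Insurer: $200 − $80 = $120.
#3 ($237): deductible already satisfied, so patient's share is 40% × $237 = $94.80. Patient owes $94.80 (running OOP $2,378.80). Plan pays $237 − $94.80 = $142.20.
#4 ($235): 40% coinsurance on $235 = $94. Patient pays $94; OOP now $2,472.80. Plan pays $235 − $94 = $141.
#5 ($5,249): 40% coinsurance on $5,249 = $2,099.60. OOP would hit $4,572.40 > $4,450, so the cap limits the patient to $4,450 − $2,472.80 = $1,977.20. Insurer: $5,249 − $1,977.20 = $3,271.80.
Insurer total: $1,506 + $120 + $142.20 + $141 + $3,271.80 = $5,181.

$5,181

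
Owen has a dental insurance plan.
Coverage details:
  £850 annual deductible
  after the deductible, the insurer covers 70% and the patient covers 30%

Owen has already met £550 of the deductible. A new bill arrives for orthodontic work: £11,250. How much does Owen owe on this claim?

£3,585

Deductible still to meet: £850 − £550 = £300.
The remaining £10,950 (= £11,250 − £300) moves to coinsurance.
30% of £10,950 = £3,285 falls to the patient.
That puts the patient's cost at £300 + £3,285 = £3,585.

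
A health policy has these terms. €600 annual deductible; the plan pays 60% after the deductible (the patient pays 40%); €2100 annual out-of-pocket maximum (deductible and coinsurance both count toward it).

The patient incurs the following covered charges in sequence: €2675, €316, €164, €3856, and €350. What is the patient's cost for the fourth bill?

€478

Bill 1, €2675: €600 to deductible, leaving €2075; coinsurance €2075 × 40% = €830. Patient pays €1430; OOP now €1430.
Bill 2, €316: deductible met; 40% of €316 = €126.40. Patient owes €126.40 (running OOP €1556.40).
Bill 3, €164: deductible met; 40% of €164 = €65.60. Patient pays €65.60; OOP now €1622.
Bill 4, €3856: 40% coinsurance on €3856 = €1542.40. That would push OOP to €3164.40, over the €2100 cap, so patient pays €2100 − €1622 = €478.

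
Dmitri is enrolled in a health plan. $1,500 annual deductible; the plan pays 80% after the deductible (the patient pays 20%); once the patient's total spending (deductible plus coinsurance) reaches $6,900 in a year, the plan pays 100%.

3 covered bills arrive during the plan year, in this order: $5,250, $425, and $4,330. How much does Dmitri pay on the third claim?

Bill 1, $5,250: deductible takes $1,500, $3,750 remains; patient's 20% is $750. Patient pays $2,250; OOP now $2,250.
Bill 2, $425: deductible met; 20% of $425 = $85. Cost to patient: $85. OOP to date $2,335.
Bill 3, $4,330: deductible already satisfied, so patient's share is 20% × $4,330 = $866. Patient pays $866; OOP now $3,201.

$866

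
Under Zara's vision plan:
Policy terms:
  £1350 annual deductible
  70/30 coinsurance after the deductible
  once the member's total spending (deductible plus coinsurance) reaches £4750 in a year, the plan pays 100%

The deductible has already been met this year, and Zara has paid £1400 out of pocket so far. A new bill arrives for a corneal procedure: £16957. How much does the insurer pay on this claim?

£13607

With the deductible met, the entire £16957 is subject to coinsurance.
Member's 30% share of £16957 is £5087.10.
Year-to-date out-of-pocket would reach £1400 + £5087.10 = £6487.10, above the £4750 maximum, so the member pays only £4750 − £1400 = £3350.
The plan picks up £16957 − £3350 = £13607.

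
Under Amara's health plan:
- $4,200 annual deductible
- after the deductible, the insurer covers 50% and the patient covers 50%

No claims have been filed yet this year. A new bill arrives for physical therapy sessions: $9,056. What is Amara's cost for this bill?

$6,628

The full $4,200 deductible is still open; $4,200 of this bill applies to it.
The remaining $4,856 (= $9,056 − $4,200) moves to coinsurance.
Patient's 50% share of $4,856 is $2,428.
That puts the patient's cost at $4,200 + $2,428 = $6,628.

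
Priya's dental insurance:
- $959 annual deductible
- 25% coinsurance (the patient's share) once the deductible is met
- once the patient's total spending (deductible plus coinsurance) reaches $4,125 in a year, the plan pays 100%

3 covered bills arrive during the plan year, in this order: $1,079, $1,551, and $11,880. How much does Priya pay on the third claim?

#1 ($1,079): $959 finishes the deductible; $120 goes to coinsurance; 25% of $120 = $30. Cost to patient: $989. OOP to date $989.
#2 ($1,551): deductible already satisfied, so patient's share is 25% × $1,551 = $387.75. Patient pays $387.75; OOP now $1,376.75.
#3 ($11,880): deductible already satisfied, so patient's share is 25% × $11,880 = $2,970. Adding that to $1,376.75 gives $4,346.75, past the $4,125 cap; patient pays only $4,125 − $1,376.75 = $2,748.25.

$2,748.25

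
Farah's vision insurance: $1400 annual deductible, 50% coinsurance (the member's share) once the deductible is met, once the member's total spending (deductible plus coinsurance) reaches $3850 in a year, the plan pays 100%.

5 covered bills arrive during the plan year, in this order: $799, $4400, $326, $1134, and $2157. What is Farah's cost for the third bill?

$163

Claim 1 — $799: entire amount goes to the deductible. Cost to member: $799. OOP to date $799.
Claim 2 — $4400: $601 to deductible, leaving $3799; 50% of $3799 = $1899.50. Member owes $2500.50 (running OOP $3299.50).
Claim 3 — $326: 50% coinsurance on $326 = $163. Member pays $163; OOP now $3462.50.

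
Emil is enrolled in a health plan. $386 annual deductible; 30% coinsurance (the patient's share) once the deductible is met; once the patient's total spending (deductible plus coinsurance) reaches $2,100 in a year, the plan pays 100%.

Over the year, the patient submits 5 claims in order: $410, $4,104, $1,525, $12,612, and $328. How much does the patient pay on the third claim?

$457.50

#1 ($410): deductible takes $386, $24 remains; coinsurance $24 × 30% = $7.20. Patient owes $393.20 (running OOP $393.20).
#2 ($4,104): 30% coinsurance on $4,104 = $1,231.20. Patient owes $1,231.20 (running OOP $1,624.40).
#3 ($1,525): deductible met; 30% of $1,525 = $457.50. Patient pays $457.50; OOP now $2,081.90.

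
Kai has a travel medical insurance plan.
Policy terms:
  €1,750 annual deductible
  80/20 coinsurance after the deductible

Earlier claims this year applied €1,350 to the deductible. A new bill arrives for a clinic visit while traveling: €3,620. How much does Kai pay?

Remaining deductible: €1,750 − €1,350 = €400.
That leaves €3,620 − €400 = €3,220 for coinsurance.
Coinsurance: €3,220 × 20% = €644.
Traveler responsibility: €400 + €644 = €1,044.

€1,044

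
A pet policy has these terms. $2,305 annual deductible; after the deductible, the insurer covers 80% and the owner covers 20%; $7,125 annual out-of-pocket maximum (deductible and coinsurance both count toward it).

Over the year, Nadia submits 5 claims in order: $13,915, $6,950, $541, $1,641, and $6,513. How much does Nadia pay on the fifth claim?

Claim 1 ($13,915): $2,305 finishes the deductible; $11,610 goes to coinsurance; coinsurance $11,610 × 20% = $2,322. Cost to owner: $4,627. OOP to date $4,627.
Claim 2 ($6,950): deductible met; 20% of $6,950 = $1,390. Owner owes $1,390 (running OOP $6,017).
Claim 3 ($541): 20% coinsurance on $541 = $108.20. Owner owes $108.20 (running OOP $6,125.20).
Claim 4 ($1,641): deductible met; 20% of $1,641 = $328.20. Cost to owner: $328.20. OOP to date $6,453.40.
Claim 5 ($6,513): deductible met; 20% of $6,513 = $1,302.60. That would push OOP to $7,756, over the $7,125 cap, so owner pays $7,125 − $6,453.40 = $671.60.

$671.60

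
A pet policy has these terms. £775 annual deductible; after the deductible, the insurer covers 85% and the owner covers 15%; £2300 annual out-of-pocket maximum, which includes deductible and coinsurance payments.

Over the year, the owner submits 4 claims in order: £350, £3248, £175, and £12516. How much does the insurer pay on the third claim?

Claim 1 — £350: all of it applies to the deductible. Cost to owner: £350. OOP to date £350. Plan pays £350 − £350 = £0.
Claim 2 — £3248: £425 to deductible, leaving £2823; 15% of £2823 = £423.45. Owner pays £848.45; OOP now £1198.45. Insurer: £3248 − £848.45 = £2399.55.
Claim 3 — £175: deductible already satisfied, so owner's share is 15% × £175 = £26.25. Owner owes £26.25 (running OOP £1224.70). Plan pays £175 − £26.25 = £148.75.

£148.75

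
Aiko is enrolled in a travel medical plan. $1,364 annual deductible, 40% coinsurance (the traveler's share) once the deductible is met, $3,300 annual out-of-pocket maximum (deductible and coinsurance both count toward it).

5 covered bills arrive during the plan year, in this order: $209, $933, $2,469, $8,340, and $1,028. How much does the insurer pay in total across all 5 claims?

Claim 1 ($209): all of it applies to the deductible. Traveler pays $209; OOP now $209. Insurer: $209 − $209 = $0.
Claim 2 ($933): all of it applies to the deductible. Traveler owes $933 (running OOP $1,142). Plan pays $933 − $933 = $0.
Claim 3 ($2,469): $222 to deductible, leaving $2,247; coinsurance $2,247 × 40% = $898.80. Traveler owes $1,120.80 (running OOP $2,262.80). Insurer: $2,469 − $1,120.80 = $1,348.20.
Claim 4 ($8,340): deductible already satisfied, so traveler's share is 40% × $8,340 = $3,336. OOP would hit $5,598.80 > $3,300, so the cap limits the traveler to $3,300 − $2,262.80 = $1,037.20. Plan pays $8,340 − $1,037.20 = $7,302.80.
Claim 5 ($1,028): deductible already satisfied, so traveler's share is 40% × $1,028 = $411.20. That would push OOP to $3,711.20, over the $3,300 cap, so traveler pays $3,300 − $3,300 = $0. Insurer: $1,028 − $0 = $1,028.
Insurer total: $0 + $0 + $1,348.20 + $7,302.80 + $1,028 = $9,679.

$9,679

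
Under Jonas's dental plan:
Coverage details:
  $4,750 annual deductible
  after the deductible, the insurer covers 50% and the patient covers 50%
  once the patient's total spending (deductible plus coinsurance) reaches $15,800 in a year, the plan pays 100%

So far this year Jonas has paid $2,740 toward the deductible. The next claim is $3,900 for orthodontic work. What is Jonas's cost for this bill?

$2,955

Deductible still to meet: $4,750 − $2,740 = $2,010.
The remaining $1,890 (= $3,900 − $2,010) moves to coinsurance.
50% of $1,890 = $945 falls to the patient.
That puts the patient's cost at $2,010 + $945 = $2,955 before any cap.
Total out-of-pocket so far would be $2,740 + $2,955 = $5,695, below the $15,800 cap — no reduction.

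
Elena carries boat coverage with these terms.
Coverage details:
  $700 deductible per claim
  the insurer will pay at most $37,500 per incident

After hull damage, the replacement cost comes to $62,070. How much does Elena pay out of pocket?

$24,570

After the deductible, $62,070 − $700 = $61,370 remains.
$61,370 exceeds the $37,500 limit, so the insurer pays the limit: $37,500.
The owner bears the rest of the original loss: $62,070 − $37,500 = $24,570.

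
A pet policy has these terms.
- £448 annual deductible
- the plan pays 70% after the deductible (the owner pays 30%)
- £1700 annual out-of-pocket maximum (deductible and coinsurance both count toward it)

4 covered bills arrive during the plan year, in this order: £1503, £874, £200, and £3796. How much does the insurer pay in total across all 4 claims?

#1 (£1503): £448 to deductible, leaving £1055; owner's 30% is £316.50. Cost to owner: £764.50. OOP to date £764.50. Plan pays £1503 − £764.50 = £738.50.
#2 (£874): deductible already satisfied, so owner's share is 30% × £874 = £262.20. Owner owes £262.20 (running OOP £1026.70). Plan pays £874 − £262.20 = £611.80.
#3 (£200): 30% coinsurance on £200 = £60. Owner pays £60; OOP now £1086.70. Plan pays £200 − £60 = £140.
#4 (£3796): deductible already satisfied, so owner's share is 30% × £3796 = £1138.80. OOP would hit £2225.50 > £1700, so the cap limits the owner to £1700 − £1086.70 = £613.30. Plan pays £3796 − £613.30 = £3182.70.
Insurer total: £738.50 + £611.80 + £140 + £3182.70 = £4673.

£4673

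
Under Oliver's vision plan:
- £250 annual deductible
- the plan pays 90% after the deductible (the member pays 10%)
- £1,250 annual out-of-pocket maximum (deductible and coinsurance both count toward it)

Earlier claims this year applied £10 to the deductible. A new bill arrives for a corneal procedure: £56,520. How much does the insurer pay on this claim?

Deductible still to meet: £250 − £10 = £240.
After the £240 deductible portion, £56,520 − £240 = £56,280 is subject to coinsurance.
Coinsurance: £56,280 × 10% = £5,628.
Member responsibility before any cap: £240 + £5,628 = £5,868.
Adding £5,868 to the £10 already spent would give £5,878, which exceeds the £1,250 cap; the member pays just £1,250 − £10 = £1,240.
The insurer covers the remainder: £56,520 − £1,240 = £55,280.

£55,280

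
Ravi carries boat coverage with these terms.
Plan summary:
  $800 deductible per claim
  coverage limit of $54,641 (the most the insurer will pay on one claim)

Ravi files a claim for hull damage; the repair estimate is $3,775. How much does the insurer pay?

Less the $800 deductible: $3,775 − $800 = $2,975.
$2,975 ≤ $54,641, so the limit doesn't bind; insurer pays $2,975.

$2,975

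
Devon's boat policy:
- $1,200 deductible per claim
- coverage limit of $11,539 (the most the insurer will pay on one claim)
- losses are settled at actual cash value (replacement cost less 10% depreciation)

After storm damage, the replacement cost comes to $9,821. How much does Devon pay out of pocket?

At 10% depreciation, ACV = $9,821 − $982.10 = $8,838.90.
Less the $1,200 deductible: $8,838.90 − $1,200 = $7,638.90.
$7,638.90 ≤ $11,539, so the limit doesn't bind; insurer pays $7,638.90.
Owner's share is the uncovered remainder: $9,821 − $7,638.90 = $2,182.10.

$2,182.10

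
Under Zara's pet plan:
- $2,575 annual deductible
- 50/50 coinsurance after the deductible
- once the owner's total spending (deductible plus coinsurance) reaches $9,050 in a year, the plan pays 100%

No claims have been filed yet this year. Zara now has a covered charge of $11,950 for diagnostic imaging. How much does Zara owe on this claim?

Nothing has been paid toward the $2,575 deductible, so the first $2,575 of this charge is applied there.
The remaining $9,375 (= $11,950 − $2,575) moves to coinsurance.
Owner's 50% share of $9,375 is $4,687.50.
So the owner owes $2,575 + $4,687.50 = $7,262.50 before any cap.
Cumulative spending $0 + $7,262.50 = $7,262.50 stays under the $9,050 maximum.

$7,262.50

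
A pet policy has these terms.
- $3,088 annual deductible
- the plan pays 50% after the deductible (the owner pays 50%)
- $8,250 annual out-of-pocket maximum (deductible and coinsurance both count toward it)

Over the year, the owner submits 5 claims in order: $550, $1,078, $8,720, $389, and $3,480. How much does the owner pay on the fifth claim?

$1,337.50

Claim 1 — $550: fully absorbed by the deductible. Cost to owner: $550. OOP to date $550.
Claim 2 — $1,078: all of it applies to the deductible. Owner owes $1,078 (running OOP $1,628).
Claim 3 — $8,720: deductible takes $1,460, $7,260 remains; coinsurance $7,260 × 50% = $3,630. Cost to owner: $5,090. OOP to date $6,718.
Claim 4 — $389: deductible met; 50% of $389 = $194.50. Cost to owner: $194.50. OOP to date $6,912.50.
Claim 5 — $3,480: deductible met; 50% of $3,480 = $1,740. That would push OOP to $8,652.50, over the $8,250 cap, so owner pays $8,250 − $6,912.50 = $1,337.50.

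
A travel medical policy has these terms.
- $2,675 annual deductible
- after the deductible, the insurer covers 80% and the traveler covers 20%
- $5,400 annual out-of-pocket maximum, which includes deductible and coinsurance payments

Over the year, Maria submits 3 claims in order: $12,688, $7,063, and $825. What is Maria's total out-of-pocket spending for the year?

Claim 1 — $12,688: $2,675 to deductible, leaving $10,013; traveler's 20% is $2,002.60. Traveler owes $4,677.60 (running OOP $4,677.60).
Claim 2 — $7,063: 20% coinsurance on $7,063 = $1,412.60. OOP would hit $6,090.20 > $5,400, so the cap limits the traveler to $5,400 − $4,677.60 = $722.40.
Claim 3 — $825: deductible already satisfied, so traveler's share is 20% × $825 = $165. OOP would hit $5,565 > $5,400, so the cap limits the traveler to $5,400 − $5,400 = $0.
Total paid by the traveler: $4,677.60 + $722.40 + $0 = $5,400.

$5,400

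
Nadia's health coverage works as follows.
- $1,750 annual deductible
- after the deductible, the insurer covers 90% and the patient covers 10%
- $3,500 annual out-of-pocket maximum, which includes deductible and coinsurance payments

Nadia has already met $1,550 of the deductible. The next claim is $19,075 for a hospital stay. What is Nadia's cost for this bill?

$1,950

$1,550 of the $1,750 deductible is already met, leaving $200.
That leaves $19,075 − $200 = $18,875 for coinsurance.
Coinsurance: $18,875 × 10% = $1,887.50.
That puts the patient's cost at $200 + $1,887.50 = $2,087.50 before any cap.
Adding $2,087.50 to the $1,550 already spent would give $3,637.50, which exceeds the $3,500 cap; the patient pays just $3,500 − $1,550 = $1,950.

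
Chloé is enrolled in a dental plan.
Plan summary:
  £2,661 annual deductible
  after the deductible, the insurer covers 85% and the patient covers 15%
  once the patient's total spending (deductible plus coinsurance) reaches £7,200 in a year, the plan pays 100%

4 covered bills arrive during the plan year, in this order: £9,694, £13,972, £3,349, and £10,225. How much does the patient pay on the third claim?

£502.35

Claim 1 (£9,694): £2,661 finishes the deductible; £7,033 goes to coinsurance; 15% of £7,033 = £1,054.95. Cost to patient: £3,715.95. OOP to date £3,715.95.
Claim 2 (£13,972): deductible already satisfied, so patient's share is 15% × £13,972 = £2,095.80. Cost to patient: £2,095.80. OOP to date £5,811.75.
Claim 3 (£3,349): deductible already satisfied, so patient's share is 15% × £3,349 = £502.35. Patient owes £502.35 (running OOP £6,314.10).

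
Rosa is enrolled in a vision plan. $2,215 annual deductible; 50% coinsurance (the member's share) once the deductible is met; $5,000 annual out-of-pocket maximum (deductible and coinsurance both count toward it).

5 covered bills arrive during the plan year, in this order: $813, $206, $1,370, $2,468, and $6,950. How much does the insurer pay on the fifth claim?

Claim 1 ($813): fully absorbed by the deductible. Member owes $813 (running OOP $813). Insurer: $813 − $813 = $0.
Claim 2 ($206): fully absorbed by the deductible. Member pays $206; OOP now $1,019. Plan pays $206 − $206 = $0.
Claim 3 ($1,370): $1,196 to deductible, leaving $174; coinsurance $174 × 50% = $87. Member owes $1,283 (running OOP $2,302). Plan pays $1,370 − $1,283 = $87.
Claim 4 ($2,468): deductible already satisfied, so member's share is 50% × $2,468 = $1,234. Cost to member: $1,234. OOP to date $3,536. Plan pays $2,468 − $1,234 = $1,234.
Claim 5 ($6,950): deductible met; 50% of $6,950 = $3,475. That would push OOP to $7,011, over the $5,000 cap, so member pays $5,000 − $3,536 = $1,464. Plan pays $6,950 − $1,464 = $5,486.

$5,486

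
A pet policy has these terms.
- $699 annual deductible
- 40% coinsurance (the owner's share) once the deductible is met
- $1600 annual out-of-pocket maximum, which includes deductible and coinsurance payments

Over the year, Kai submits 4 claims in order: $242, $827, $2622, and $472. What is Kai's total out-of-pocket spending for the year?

$1600

Claim 1 — $242: fully absorbed by the deductible. Owner pays $242; OOP now $242.
Claim 2 — $827: $457 to deductible, leaving $370; coinsurance $370 × 40% = $148. Cost to owner: $605. OOP to date $847.
Claim 3 — $2622: 40% coinsurance on $2622 = $1048.80. Adding that to $847 gives $1895.80, past the $1600 cap; owner pays only $1600 − $847 = $753.
Claim 4 — $472: deductible already satisfied, so owner's share is 40% × $472 = $188.80. That would push OOP to $1788.80, over the $1600 cap, so owner pays $1600 − $1600 = $0.
Total paid by the owner: $242 + $605 + $753 + $0 = $1600.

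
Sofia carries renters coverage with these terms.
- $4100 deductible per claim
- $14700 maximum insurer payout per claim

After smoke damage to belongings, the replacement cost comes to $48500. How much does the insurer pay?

Subtract the deductible: $48500 − $4100 = $44400.
$44400 exceeds the $14700 limit, so the insurer pays the limit: $14700.

$14700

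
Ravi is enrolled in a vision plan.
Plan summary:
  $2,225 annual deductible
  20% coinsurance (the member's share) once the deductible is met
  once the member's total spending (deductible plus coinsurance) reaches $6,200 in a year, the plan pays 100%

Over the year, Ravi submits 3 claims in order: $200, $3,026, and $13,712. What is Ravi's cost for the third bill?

Claim 1 ($200): all of it applies to the deductible. Member owes $200 (running OOP $200).
Claim 2 ($3,026): $2,025 finishes the deductible; $1,001 goes to coinsurance; coinsurance $1,001 × 20% = $200.20. Cost to member: $2,225.20. OOP to date $2,425.20.
Claim 3 ($13,712): 20% coinsurance on $13,712 = $2,742.40. Member owes $2,742.40 (running OOP $5,167.60).

$2,742.40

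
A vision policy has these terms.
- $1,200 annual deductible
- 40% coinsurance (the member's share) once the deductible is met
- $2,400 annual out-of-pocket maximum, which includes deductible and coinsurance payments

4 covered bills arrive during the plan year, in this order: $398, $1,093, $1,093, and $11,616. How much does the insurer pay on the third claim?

$655.80

Bill 1, $398: all of it applies to the deductible. Member pays $398; OOP now $398. Insurer: $398 − $398 = $0.
Bill 2, $1,093: deductible takes $802, $291 remains; coinsurance $291 × 40% = $116.40. Member owes $918.40 (running OOP $1,316.40). Insurer: $1,093 − $918.40 = $174.60.
Bill 3, $1,093: 40% coinsurance on $1,093 = $437.20. Member owes $437.20 (running OOP $1,753.60). Insurer: $1,093 − $437.20 = $655.80.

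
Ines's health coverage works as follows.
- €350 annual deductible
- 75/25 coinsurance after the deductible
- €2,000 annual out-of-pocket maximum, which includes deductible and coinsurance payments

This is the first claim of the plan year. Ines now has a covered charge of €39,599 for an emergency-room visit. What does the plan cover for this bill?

Deductible not yet touched, so the first €350 of the bill goes to the deductible.
After the €350 deductible portion, €39,599 − €350 = €39,249 is subject to coinsurance.
25% of €39,249 = €9,812.25 falls to the patient.
So the patient owes €350 + €9,812.25 = €10,162.25 before any cap.
Adding €10,162.25 to the €0 already spent would give €10,162.25, which exceeds the €2,000 cap; the patient pays just €2,000 − €0 = €2,000.
Insurer pays the balance: €39,599 − €2,000 = €37,599.

€37,599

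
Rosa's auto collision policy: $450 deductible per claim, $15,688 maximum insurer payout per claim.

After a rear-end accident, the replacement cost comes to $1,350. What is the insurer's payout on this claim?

$900

Less the $450 deductible: $1,350 − $450 = $900.
$900 ≤ $15,688, so the limit doesn't bind; insurer pays $900.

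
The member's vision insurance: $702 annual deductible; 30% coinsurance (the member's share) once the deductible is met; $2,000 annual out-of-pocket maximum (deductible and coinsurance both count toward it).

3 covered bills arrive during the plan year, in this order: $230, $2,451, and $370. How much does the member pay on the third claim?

$111

Claim 1 — $230: all of it applies to the deductible. Member pays $230; OOP now $230.
Claim 2 — $2,451: $472 finishes the deductible; $1,979 goes to coinsurance; 30% of $1,979 = $593.70. Member pays $1,065.70; OOP now $1,295.70.
Claim 3 — $370: deductible already satisfied, so member's share is 30% × $370 = $111. Cost to member: $111. OOP to date $1,406.70.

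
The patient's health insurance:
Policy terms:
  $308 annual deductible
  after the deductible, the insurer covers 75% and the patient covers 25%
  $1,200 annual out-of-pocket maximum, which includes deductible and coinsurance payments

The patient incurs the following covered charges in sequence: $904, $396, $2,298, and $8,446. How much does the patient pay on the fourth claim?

$69.50

#1 ($904): deductible takes $308, $596 remains; patient's 25% is $149. Patient pays $457; OOP now $457.
#2 ($396): deductible already satisfied, so patient's share is 25% × $396 = $99. Cost to patient: $99. OOP to date $556.
#3 ($2,298): deductible already satisfied, so patient's share is 25% × $2,298 = $574.50. Patient owes $574.50 (running OOP $1,130.50).
#4 ($8,446): 25% coinsurance on $8,446 = $2,111.50. Adding that to $1,130.50 gives $3,242, past the $1,200 cap; patient pays only $1,200 − $1,130.50 = $69.50.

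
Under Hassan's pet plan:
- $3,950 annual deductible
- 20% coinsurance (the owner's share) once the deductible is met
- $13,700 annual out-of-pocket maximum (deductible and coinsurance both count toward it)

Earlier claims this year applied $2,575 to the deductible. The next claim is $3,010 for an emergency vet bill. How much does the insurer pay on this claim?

$1,308

Remaining deductible: $3,950 − $2,575 = $1,375.
That leaves $3,010 − $1,375 = $1,635 for coinsurance.
Coinsurance: $1,635 × 20% = $327.
That puts the owner's cost at $1,375 + $327 = $1,702 before any cap.
Cumulative spending $2,575 + $1,702 = $4,277 stays under the $13,700 maximum.
The insurer covers the remainder: $3,010 − $1,702 = $1,308.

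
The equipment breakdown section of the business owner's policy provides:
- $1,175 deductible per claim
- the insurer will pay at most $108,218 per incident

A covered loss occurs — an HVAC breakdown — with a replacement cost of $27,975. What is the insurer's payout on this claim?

$26,800

After the deductible, $27,975 − $1,175 = $26,800 remains.
That's under the $108,218 cap, so the insurer reimburses the full $26,800.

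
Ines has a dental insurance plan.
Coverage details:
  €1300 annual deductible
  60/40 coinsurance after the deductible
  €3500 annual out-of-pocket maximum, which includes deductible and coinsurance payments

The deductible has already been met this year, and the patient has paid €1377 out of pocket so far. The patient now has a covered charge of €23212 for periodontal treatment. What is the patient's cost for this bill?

€2123

The deductible is already satisfied, so the full bill goes to coinsurance.
40% of €23212 = €9284.80 falls to the patient.
That would bring total out-of-pocket to €10661.80, past the €3500 cap. The patient is capped at €3500 − €1377 = €2123 on this claim.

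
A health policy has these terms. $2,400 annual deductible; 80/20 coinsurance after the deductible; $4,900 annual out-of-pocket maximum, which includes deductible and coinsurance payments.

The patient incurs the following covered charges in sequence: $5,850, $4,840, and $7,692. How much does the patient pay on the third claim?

$842

Bill 1, $5,850: deductible takes $2,400, $3,450 remains; coinsurance $3,450 × 20% = $690. Patient owes $3,090 (running OOP $3,090).
Bill 2, $4,840: deductible already satisfied, so patient's share is 20% × $4,840 = $968. Patient owes $968 (running OOP $4,058).
Bill 3, $7,692: deductible met; 20% of $7,692 = $1,538.40. OOP would hit $5,596.40 > $4,900, so the cap limits the patient to $4,900 − $4,058 = $842.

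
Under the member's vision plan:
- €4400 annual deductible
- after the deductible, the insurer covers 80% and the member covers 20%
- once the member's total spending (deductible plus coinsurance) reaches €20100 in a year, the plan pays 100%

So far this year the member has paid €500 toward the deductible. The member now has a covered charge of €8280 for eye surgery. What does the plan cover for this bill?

€3504

Deductible still to meet: €4400 − €500 = €3900.
After the €3900 deductible portion, €8280 − €3900 = €4380 is subject to coinsurance.
Member's 20% share of €4380 is €876.
That puts the member's cost at €3900 + €876 = €4776 before any cap.
Total out-of-pocket so far would be €500 + €4776 = €5276, below the €20100 cap — no reduction.
Insurer pays the balance: €8280 − €4776 = €3504.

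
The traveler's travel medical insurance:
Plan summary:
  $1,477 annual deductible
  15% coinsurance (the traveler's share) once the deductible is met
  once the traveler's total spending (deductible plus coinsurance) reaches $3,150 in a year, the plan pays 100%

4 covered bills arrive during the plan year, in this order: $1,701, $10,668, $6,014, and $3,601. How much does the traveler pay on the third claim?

Claim 1 ($1,701): deductible takes $1,477, $224 remains; traveler's 15% is $33.60. Traveler owes $1,510.60 (running OOP $1,510.60).
Claim 2 ($10,668): deductible already satisfied, so traveler's share is 15% × $10,668 = $1,600.20. Traveler pays $1,600.20; OOP now $3,110.80.
Claim 3 ($6,014): deductible met; 15% of $6,014 = $902.10. OOP would hit $4,012.90 > $3,150, so the cap limits the traveler to $3,150 − $3,110.80 = $39.20.

$39.20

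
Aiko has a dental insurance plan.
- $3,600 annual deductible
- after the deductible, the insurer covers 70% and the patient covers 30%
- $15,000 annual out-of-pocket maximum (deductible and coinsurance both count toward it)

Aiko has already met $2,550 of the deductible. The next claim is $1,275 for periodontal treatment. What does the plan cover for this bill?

$157.50

$2,550 of the $3,600 deductible is already met, leaving $1,050.
That leaves $1,275 − $1,050 = $225 for coinsurance.
Patient's 30% share of $225 is $67.50.
That puts the patient's cost at $1,050 + $67.50 = $1,117.50 before any cap.
Cumulative spending $2,550 + $1,117.50 = $3,667.50 stays under the $15,000 maximum.
The plan picks up $1,275 − $1,117.50 = $157.50.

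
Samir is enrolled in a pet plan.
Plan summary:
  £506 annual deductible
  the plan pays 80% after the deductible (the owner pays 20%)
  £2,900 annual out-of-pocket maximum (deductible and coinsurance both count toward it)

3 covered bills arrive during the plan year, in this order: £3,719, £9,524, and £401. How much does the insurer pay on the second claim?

Claim 1 — £3,719: £506 to deductible, leaving £3,213; coinsurance £3,213 × 20% = £642.60. Owner pays £1,148.60; OOP now £1,148.60. Plan pays £3,719 − £1,148.60 = £2,570.40.
Claim 2 — £9,524: 20% coinsurance on £9,524 = £1,904.80. OOP would hit £3,053.40 > £2,900, so the cap limits the owner to £2,900 − £1,148.60 = £1,751.40. Insurer: £9,524 − £1,751.40 = £7,772.60.

£7,772.60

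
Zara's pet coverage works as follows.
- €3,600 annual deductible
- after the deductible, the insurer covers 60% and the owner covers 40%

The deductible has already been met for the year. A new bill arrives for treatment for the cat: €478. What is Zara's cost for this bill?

€191.20

With the deductible met, the entire €478 is subject to coinsurance.
40% of €478 = €191.20 falls to the owner.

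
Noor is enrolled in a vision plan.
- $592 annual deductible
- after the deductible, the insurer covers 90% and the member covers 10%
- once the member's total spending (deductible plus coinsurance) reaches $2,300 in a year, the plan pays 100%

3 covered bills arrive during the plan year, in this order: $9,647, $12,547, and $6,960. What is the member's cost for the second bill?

Claim 1 ($9,647): $592 to deductible, leaving $9,055; 10% of $9,055 = $905.50. Cost to member: $1,497.50. OOP to date $1,497.50.
Claim 2 ($12,547): 10% coinsurance on $12,547 = $1,254.70. OOP would hit $2,752.20 > $2,300, so the cap limits the member to $2,300 − $1,497.50 = $802.50.

$802.50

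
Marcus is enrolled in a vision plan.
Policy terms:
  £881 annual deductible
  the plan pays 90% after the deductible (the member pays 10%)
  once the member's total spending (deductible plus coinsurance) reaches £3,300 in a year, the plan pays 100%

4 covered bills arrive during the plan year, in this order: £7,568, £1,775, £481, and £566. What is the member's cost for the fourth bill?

£56.60

Bill 1, £7,568: £881 to deductible, leaving £6,687; 10% of £6,687 = £668.70. Member pays £1,549.70; OOP now £1,549.70.
Bill 2, £1,775: deductible met; 10% of £1,775 = £177.50. Member pays £177.50; OOP now £1,727.20.
Bill 3, £481: 10% coinsurance on £481 = £48.10. Member owes £48.10 (running OOP £1,775.30).
Bill 4, £566: deductible met; 10% of £566 = £56.60. Member pays £56.60; OOP now £1,831.90.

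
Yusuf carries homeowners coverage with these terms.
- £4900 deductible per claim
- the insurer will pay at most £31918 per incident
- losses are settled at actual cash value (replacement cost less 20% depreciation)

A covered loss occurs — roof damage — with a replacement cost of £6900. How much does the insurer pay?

£620

Depreciate 20%: the covered value is £6900 × 0.8 = £5520.
After the deductible, £5520 − £4900 = £620 remains.
That's under the £31918 cap, so the insurer reimburses the full £620.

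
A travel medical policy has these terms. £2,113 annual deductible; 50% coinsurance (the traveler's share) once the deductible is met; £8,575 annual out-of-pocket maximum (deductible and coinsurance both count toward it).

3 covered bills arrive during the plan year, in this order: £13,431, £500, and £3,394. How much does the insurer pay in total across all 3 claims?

£8,750

#1 (£13,431): deductible takes £2,113, £11,318 remains; coinsurance £11,318 × 50% = £5,659. Traveler owes £7,772 (running OOP £7,772). Plan pays £13,431 − £7,772 = £5,659.
#2 (£500): deductible already satisfied, so traveler's share is 50% × £500 = £250. Traveler owes £250 (running OOP £8,022). Plan pays £500 − £250 = £250.
#3 (£3,394): 50% coinsurance on £3,394 = £1,697. Adding that to £8,022 gives £9,719, past the £8,575 cap; traveler pays only £8,575 − £8,022 = £553. Insurer: £3,394 − £553 = £2,841.
Insurer total = bills − traveler's total = £17,325 − £8,575 = £8,750.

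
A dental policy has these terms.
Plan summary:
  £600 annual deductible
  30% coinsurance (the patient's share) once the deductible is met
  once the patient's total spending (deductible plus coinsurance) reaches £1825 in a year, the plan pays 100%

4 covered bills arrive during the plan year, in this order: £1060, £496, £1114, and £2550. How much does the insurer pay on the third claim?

£779.80

#1 (£1060): £600 finishes the deductible; £460 goes to coinsurance; patient's 30% is £138. Cost to patient: £738. OOP to date £738. Plan pays £1060 − £738 = £322.
#2 (£496): deductible met; 30% of £496 = £148.80. Cost to patient: £148.80. OOP to date £886.80. Insurer: £496 − £148.80 = £347.20.
#3 (£1114): 30% coinsurance on £1114 = £334.20. Patient pays £334.20; OOP now £1221. Plan pays £1114 − £334.20 = £779.80.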